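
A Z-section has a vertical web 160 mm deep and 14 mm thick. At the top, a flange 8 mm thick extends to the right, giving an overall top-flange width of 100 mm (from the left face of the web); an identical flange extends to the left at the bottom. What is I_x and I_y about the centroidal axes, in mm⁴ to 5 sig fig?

I_x ≈ 1.2734 × 10⁷ mm⁴, I_y ≈ 4.3247 × 10⁶ mm⁴

Break the section into simple shapes (no overlaps), measuring from the bottom-left corner of the bounding box.
Web: 14 × 160, A = 2 240 mm², y = 80 mm, Ī = 4 778 667 mm⁴.
Top flange (beyond web): 86 × 8, A = 688 mm², y = 156 mm, Ī = 3669.333 mm⁴.
Bottom flange (beyond web): 86 × 8, A = 688 mm², y = 4 mm, Ī = 3669.333 mm⁴.
Centroid: ȳ = ΣA·y / ΣA = 80 mm.
Transfer each piece to the centroidal x-axis using Ī + A·d² with d = y − 80:
  web: d = 0 mm → contributes +4 778 667 mm⁴
  top flange (beyond web): d = 76 mm → contributes +3 977 557 mm⁴
  bottom flange (beyond web): d = -76 mm → contributes +3 977 557 mm⁴
Total I = 12 733 781 mm⁴.
For the y-axis: x̄ = 93 mm.
Repeating about the centroidal y-axis gives I_y = 4 324 661 mm⁴.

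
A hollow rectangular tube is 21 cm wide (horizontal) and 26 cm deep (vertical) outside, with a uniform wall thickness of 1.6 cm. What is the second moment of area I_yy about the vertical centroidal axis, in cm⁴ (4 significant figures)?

Decompose the section into non-overlapping parts with the origin at the bottom-left of its bounding rectangle.
Outer rectangle: 21 × 26, A = 546 cm², x = 10.5 cm, Ī = 20065.5 cm⁴.
Inner void (subtracted): 17.8 × 22.8, A = 405.84 cm², x = 10.5 cm, Ī = 10715.5 cm⁴.
By symmetry the centroid is at mid-width, x̄ = 10.5 cm.
All pieces are centred on the vertical centroidal axis, so I = ΣĪ (holes subtracted) = 9349.97 cm⁴.

I_yy ≈ 9350 cm⁴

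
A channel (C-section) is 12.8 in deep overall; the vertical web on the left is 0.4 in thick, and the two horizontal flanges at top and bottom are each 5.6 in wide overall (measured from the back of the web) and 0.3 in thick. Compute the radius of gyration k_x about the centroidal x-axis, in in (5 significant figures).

k_x ≈ 4.8246 in

Break the section into simple shapes (no overlaps), measuring from the bottom-left corner of the bounding box.
Web: 0.4 × 12.8, A = 5.12 in², y = 6.4 in, Ī = 69.90507 in⁴.
Top flange (beyond web): 5.2 × 0.3, A = 1.56 in², y = 12.65 in, Ī = 0.0117 in⁴.
Bottom flange (beyond web): 5.2 × 0.3, A = 1.56 in², y = 0.15 in, Ī = 0.0117 in⁴.
By symmetry the centroid is at mid-height, ȳ = 6.4 in.
Transfer each piece to the centroidal x-axis using Ī + A·d² with d = y − 6.4:
  web: d = 0 in → contributes +69.90507 in⁴
  top flange (beyond web): d = 6.25 in → contributes +60.9492 in⁴
  bottom flange (beyond web): d = -6.25 in → contributes +60.9492 in⁴
Total I = 191.8035 in⁴.
Radius of gyration: k = √(I/A) = √(191.8035 / 8.24) = 4.824637 in.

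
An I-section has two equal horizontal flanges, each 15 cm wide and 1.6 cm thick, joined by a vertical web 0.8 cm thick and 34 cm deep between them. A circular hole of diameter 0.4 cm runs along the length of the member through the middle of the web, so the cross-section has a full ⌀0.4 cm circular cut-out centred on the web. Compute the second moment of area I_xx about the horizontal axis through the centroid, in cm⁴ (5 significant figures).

I_xx ≈ 1.7839 × 10⁴ cm⁴

Split into non-overlapping primitives; take the origin at the lower-left of the bounding box.
Bottom flange: 15 × 1.6, A = 24 cm², y = 0.8 cm, Ī = 5.12 cm⁴.
Web: 0.8 × 34, A = 27.2 cm², y = 18.6 cm, Ī = 2620.267 cm⁴.
Top flange: 15 × 1.6, A = 24 cm², y = 36.4 cm, Ī = 5.12 cm⁴.
Hole (subtracted): ⌀0.4, A = 0.1256637 cm², y = 18.6 cm, Ī = 0.001256637 cm⁴.
By symmetry the centroid is at mid-height, ȳ = 18.6 cm.
Transfer each piece to the horizontal axis through the centroid using Ī + A·d² with d = y − 18.6:
  bottom flange: d = -17.8 cm → contributes +7609.28 cm⁴
  web: d = 0 cm → contributes +2620.267 cm⁴
  top flange: d = 17.8 cm → contributes +7609.28 cm⁴
  hole: d = 0 cm → contributes −0.001256637 cm⁴
Total I = 17838.83 cm⁴.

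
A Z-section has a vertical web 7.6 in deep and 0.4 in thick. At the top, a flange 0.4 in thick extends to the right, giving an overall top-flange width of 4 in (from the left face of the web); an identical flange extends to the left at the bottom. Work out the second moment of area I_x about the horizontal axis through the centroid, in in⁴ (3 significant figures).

I_x ≈ 52.0 in⁴

Break the section into simple shapes (no overlaps), measuring from the bottom-left corner of the bounding box.
Web: 0.4 × 7.6, A = 3.04 in², y = 3.8 in, Ī = 14.633 in⁴.
Top flange (beyond web): 3.6 × 0.4, A = 1.44 in², y = 7.4 in, Ī = 0.0192 in⁴.
Bottom flange (beyond web): 3.6 × 0.4, A = 1.44 in², y = 0.2 in, Ī = 0.0192 in⁴.
Centroid: ȳ = ΣA·y / ΣA = 3.8 in.
Transfer each piece to the horizontal axis through the centroid using Ī + A·d² with d = y − 3.8:
  web: d = 0 in → contributes +14.633 in⁴
  top flange (beyond web): d = 3.6 in → contributes +18.682 in⁴
  bottom flange (beyond web): d = -3.6 in → contributes +18.682 in⁴
Total I = 51.996 in⁴.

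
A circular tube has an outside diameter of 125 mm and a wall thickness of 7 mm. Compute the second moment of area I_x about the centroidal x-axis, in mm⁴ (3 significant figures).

Break the section into simple shapes (no overlaps), measuring from the bottom-left corner of the bounding box.
Outer circle: ⌀125, A = 12 272 mm², y = 62.5 mm, Ī = 11 984 225 mm⁴.
Bore (subtracted): ⌀111, A = 9676.9 mm², y = 62.5 mm, Ī = 7 451 811 mm⁴.
By symmetry the centroid is at mid-height, ȳ = 62.5 mm.
All pieces are centred on the centroidal x-axis, so I = ΣĪ (holes subtracted) = 4 532 414 mm⁴.

I_x ≈ 4.53 × 10⁶ mm⁴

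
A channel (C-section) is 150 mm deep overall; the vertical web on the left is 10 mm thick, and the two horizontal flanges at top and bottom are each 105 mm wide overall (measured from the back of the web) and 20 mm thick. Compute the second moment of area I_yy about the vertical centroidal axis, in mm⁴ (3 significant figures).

I_yy ≈ 5.83 × 10⁶ mm⁴

Split into non-overlapping primitives; take the origin at the lower-left of the bounding box.
Web: 10 × 150, A = 1 500 mm², x = 5 mm, Ī = 12 500 mm⁴.
Top flange (beyond web): 95 × 20, A = 1 900 mm², x = 57.5 mm, Ī = 1 428 958 mm⁴.
Bottom flange (beyond web): 95 × 20, A = 1 900 mm², x = 57.5 mm, Ī = 1 428 958 mm⁴.
Centroid: x̄ = ΣA·x / ΣA = 42.642 mm.
Transfer each piece to the vertical centroidal axis using Ī + A·d² with d = x − 42.642:
  web: d = -37.642 mm → contributes +2 137 825 mm⁴
  top flange (beyond web): d = 14.858 mm → contributes +1 848 430 mm⁴
  bottom flange (beyond web): d = 14.858 mm → contributes +1 848 430 mm⁴
Total I = 5 834 686 mm⁴.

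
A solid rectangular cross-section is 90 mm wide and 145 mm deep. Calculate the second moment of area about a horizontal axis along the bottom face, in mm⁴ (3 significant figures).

I_base ≈ 9.15 × 10⁷ mm⁴

The section: 90 × 145, A = 13 050 mm², y = 72.5 mm, Ī = 22 864 688 mm⁴.
Transfer it to the bottom edge using Ī + A·d² with d = y − 0:
  the section: d = 72.5 mm → contributes +91 458 750 mm⁴
Total I = 91 458 750 mm⁴.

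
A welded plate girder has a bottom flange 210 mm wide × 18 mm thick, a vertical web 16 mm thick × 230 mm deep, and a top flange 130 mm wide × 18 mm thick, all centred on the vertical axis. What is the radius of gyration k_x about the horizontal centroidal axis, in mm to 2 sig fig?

Decompose the section into non-overlapping parts with the origin at the bottom-left of its bounding rectangle.
Bottom plate: 210 × 18, A = 3 780 mm², y = 9 mm, Ī = 102 060 mm⁴.
Web plate: 16 × 230, A = 3 680 mm², y = 133 mm, Ī = 16 222 667 mm⁴.
Top plate: 130 × 18, A = 2 340 mm², y = 257 mm, Ī = 63 180 mm⁴.
Centroid: ȳ = ΣA·y / ΣA = 114.8 mm.
Transfer each piece to the horizontal centroidal axis using Ī + A·d² with d = y − 114.8:
  bottom plate: d = -105.8 mm → contributes +42 397 697 mm⁴
  web plate: d = 18.22 mm → contributes +17 444 365 mm⁴
  top plate: d = 142.2 mm → contributes +47 393 528 mm⁴
Total I = 107 235 591 mm⁴.
Radius of gyration: k = √(I/A) = √(107 235 591 / 9 800) = 104.6 mm.

k_x ≈ 100 mm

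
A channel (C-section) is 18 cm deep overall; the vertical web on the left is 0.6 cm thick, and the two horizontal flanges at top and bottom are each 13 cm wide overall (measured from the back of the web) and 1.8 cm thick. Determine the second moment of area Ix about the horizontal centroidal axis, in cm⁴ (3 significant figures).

Ix ≈ 3230 cm⁴

Treat the section as a set of non-overlapping primitives; coordinates are from the bounding-box lower-left.
Web: 0.6 × 18, A = 10.8 cm², y = 9 cm, Ī = 291.6 cm⁴.
Top flange (beyond web): 12.4 × 1.8, A = 22.32 cm², y = 17.1 cm, Ī = 6.0264 cm⁴.
Bottom flange (beyond web): 12.4 × 1.8, A = 22.32 cm², y = 0.9 cm, Ī = 6.0264 cm⁴.
By symmetry the centroid is at mid-height, ȳ = 9 cm.
Transfer each piece to the horizontal centroidal axis using Ī + A·d² with d = y − 9:
  web: d = 0 cm → contributes +291.6 cm⁴
  top flange (beyond web): d = 8.1 cm → contributes +1470.4 cm⁴
  bottom flange (beyond web): d = -8.1 cm → contributes +1470.4 cm⁴
Total I = 3232.5 cm⁴.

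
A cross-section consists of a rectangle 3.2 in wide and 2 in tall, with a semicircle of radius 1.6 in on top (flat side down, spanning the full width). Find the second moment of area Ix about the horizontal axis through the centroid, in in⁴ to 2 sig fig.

Decompose the section into non-overlapping parts with the origin at the bottom-left of its bounding rectangle.
Rectangular body: 3.2 × 2, A = 6.4 in², y = 1 in, Ī = 2.133 in⁴.
Semicircular cap: semicircle r = 1.6, A = 4.021 in², y = 2.679 in, Ī = 0.7193 in⁴.
Centroid: ȳ = ΣA·y / ΣA = 1.648 in.
Transfer each piece to the horizontal axis through the centroid using Ī + A·d² with d = y − 1.648:
  rectangular body: d = -0.6479 in → contributes +4.82 in⁴
  semicircular cap: d = 1.031 in → contributes +4.995 in⁴
Total I = 9.815 in⁴.

Ix ≈ 9.8 in⁴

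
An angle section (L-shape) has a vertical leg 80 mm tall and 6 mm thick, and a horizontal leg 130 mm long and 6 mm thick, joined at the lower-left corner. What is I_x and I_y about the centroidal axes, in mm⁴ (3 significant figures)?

Treat the section as a set of non-overlapping primitives; coordinates are from the bounding-box lower-left.
Vertical leg: 6 × 80, A = 480 mm², y = 40 mm, Ī = 256 000 mm⁴.
Horizontal leg (remainder): 124 × 6, A = 744 mm², y = 3 mm, Ī = 2 232 mm⁴.
Centroid: ȳ = ΣA·y / ΣA = 17.51 mm.
Transfer each piece to the centroidal x-axis using Ī + A·d² with d = y − 17.51:
  vertical leg: d = 22.49 mm → contributes +498 788 mm⁴
  horizontal leg (remainder): d = -14.51 mm → contributes +158 870 mm⁴
Total I = 657 658 mm⁴.
For the y-axis: x̄ = 42.51 mm.
Repeating about the centroidal y-axis gives I_y = 2 187 458 mm⁴.

I_x ≈ 6.58 × 10⁵ mm⁴, I_y ≈ 2.19 × 10⁶ mm⁴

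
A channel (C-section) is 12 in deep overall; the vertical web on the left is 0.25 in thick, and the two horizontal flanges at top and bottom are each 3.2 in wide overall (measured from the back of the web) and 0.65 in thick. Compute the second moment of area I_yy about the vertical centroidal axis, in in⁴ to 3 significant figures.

I_yy ≈ 7.11 in⁴

Treat the section as a set of non-overlapping primitives; coordinates are from the bounding-box lower-left.
Web: 0.25 × 12, A = 3 in², x = 0.125 in, Ī = 0.015625 in⁴.
Top flange (beyond web): 2.95 × 0.65, A = 1.9175 in², x = 1.725 in, Ī = 1.3906 in⁴.
Bottom flange (beyond web): 2.95 × 0.65, A = 1.9175 in², x = 1.725 in, Ī = 1.3906 in⁴.
Centroid: x̄ = ΣA·x / ΣA = 1.0227 in.
Transfer each piece to the vertical centroidal axis using Ī + A·d² with d = x − 1.0227:
  web: d = -0.89773 in → contributes +2.4334 in⁴
  top flange (beyond web): d = 0.70227 in → contributes +2.3363 in⁴
  bottom flange (beyond web): d = 0.70227 in → contributes +2.3363 in⁴
Total I = 7.1059 in⁴.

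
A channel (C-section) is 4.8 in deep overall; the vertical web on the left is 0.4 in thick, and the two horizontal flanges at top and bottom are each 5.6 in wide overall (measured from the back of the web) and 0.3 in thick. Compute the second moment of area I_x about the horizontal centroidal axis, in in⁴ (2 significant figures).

Decompose the section into non-overlapping parts with the origin at the bottom-left of its bounding rectangle.
Web: 0.4 × 4.8, A = 1.92 in², y = 2.4 in, Ī = 3.686 in⁴.
Top flange (beyond web): 5.2 × 0.3, A = 1.56 in², y = 4.65 in, Ī = 0.0117 in⁴.
Bottom flange (beyond web): 5.2 × 0.3, A = 1.56 in², y = 0.15 in, Ī = 0.0117 in⁴.
By symmetry the centroid is at mid-height, ȳ = 2.4 in.
Transfer each piece to the horizontal centroidal axis using Ī + A·d² with d = y − 2.4:
  web: d = 0 in → contributes +3.686 in⁴
  top flange (beyond web): d = 2.25 in → contributes +7.909 in⁴
  bottom flange (beyond web): d = -2.25 in → contributes +7.909 in⁴
Total I = 19.5 in⁴.

I_x ≈ 20 in⁴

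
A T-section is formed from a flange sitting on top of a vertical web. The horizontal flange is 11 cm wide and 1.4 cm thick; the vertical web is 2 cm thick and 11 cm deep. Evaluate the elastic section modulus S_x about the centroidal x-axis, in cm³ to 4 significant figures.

Break the section into simple shapes (no overlaps), measuring from the bottom-left corner of the bounding box.
Flange: 11 × 1.4, A = 15.4 cm², y = 11.7 cm, Ī = 2.51533 cm⁴.
Web: 2 × 11, A = 22 cm², y = 5.5 cm, Ī = 221.833 cm⁴.
Centroid: ȳ = ΣA·y / ΣA = 8.05294 cm.
Transfer each piece to the centroidal x-axis using Ī + A·d² with d = y − 8.05294:
  flange: d = 3.64706 cm → contributes +207.351 cm⁴
  web: d = -2.55294 cm → contributes +365.219 cm⁴
Total I = 572.57 cm⁴.
Extreme fibre distance c = 8.05294 cm; S = I/c = 71.1007 cm³.

S_x ≈ 71.10 cm³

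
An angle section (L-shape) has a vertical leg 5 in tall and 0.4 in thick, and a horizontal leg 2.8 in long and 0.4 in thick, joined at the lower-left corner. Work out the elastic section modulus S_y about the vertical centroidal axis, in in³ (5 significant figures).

Break the section into simple shapes (no overlaps), measuring from the bottom-left corner of the bounding box.
Vertical leg: 0.4 × 5, A = 2 in², x = 0.2 in, Ī = 0.02666667 in⁴.
Horizontal leg (remainder): 2.4 × 0.4, A = 0.96 in², x = 1.6 in, Ī = 0.4608 in⁴.
Centroid: x̄ = ΣA·x / ΣA = 0.6540541 in.
Transfer each piece to the vertical centroidal axis using Ī + A·d² with d = x − 0.6540541:
  vertical leg: d = -0.4540541 in → contributes +0.4389968 in⁴
  horizontal leg (remainder): d = 0.9459459 in → contributes +1.319821 in⁴
Total I = 1.758818 in⁴.
Extreme fibre distance c = 2.145946 in; S = I/c = 0.8196003 in³.

S_y ≈ 0.81960 in³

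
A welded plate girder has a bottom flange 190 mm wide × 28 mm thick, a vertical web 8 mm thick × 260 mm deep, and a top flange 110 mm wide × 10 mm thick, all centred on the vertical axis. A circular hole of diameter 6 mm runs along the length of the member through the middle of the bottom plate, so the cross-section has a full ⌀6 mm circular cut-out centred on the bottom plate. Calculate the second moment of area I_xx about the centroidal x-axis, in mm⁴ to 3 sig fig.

I_xx ≈ 9.74 × 10⁷ mm⁴

Split into non-overlapping primitives; take the origin at the lower-left of the bounding box.
Bottom plate: 190 × 28, A = 5 320 mm², y = 14 mm, Ī = 347 573 mm⁴.
Web plate: 8 × 260, A = 2 080 mm², y = 158 mm, Ī = 11 717 333 mm⁴.
Top plate: 110 × 10, A = 1 100 mm², y = 293 mm, Ī = 9166.7 mm⁴.
Hole (subtracted): ⌀6, A = 28.274 mm², y = 14 mm, Ī = 63.617 mm⁴.
Centroid: ȳ = ΣA·y / ΣA = 85.582 mm.
Transfer each piece to the centroidal x-axis using Ī + A·d² with d = y − 85.582:
  bottom plate: d = -71.582 mm → contributes +27 606 886 mm⁴
  web plate: d = 72.418 mm → contributes +22 625 725 mm⁴
  top plate: d = 207.42 mm → contributes +47 333 781 mm⁴
  hole: d = -71.582 mm → contributes −144 939 mm⁴
Total I = 97 421 453 mm⁴.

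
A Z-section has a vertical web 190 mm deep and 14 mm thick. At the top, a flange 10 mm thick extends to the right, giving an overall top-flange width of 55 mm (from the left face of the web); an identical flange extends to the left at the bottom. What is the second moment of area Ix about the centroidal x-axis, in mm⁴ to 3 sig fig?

Break the section into simple shapes (no overlaps), measuring from the bottom-left corner of the bounding box.
Web: 14 × 190, A = 2 660 mm², y = 95 mm, Ī = 8 002 167 mm⁴.
Top flange (beyond web): 41 × 10, A = 410 mm², y = 185 mm, Ī = 3416.7 mm⁴.
Bottom flange (beyond web): 41 × 10, A = 410 mm², y = 5 mm, Ī = 3416.7 mm⁴.
Centroid: ȳ = ΣA·y / ΣA = 95 mm.
Transfer each piece to the centroidal x-axis using Ī + A·d² with d = y − 95:
  web: d = 0 mm → contributes +8 002 167 mm⁴
  top flange (beyond web): d = 90 mm → contributes +3 324 417 mm⁴
  bottom flange (beyond web): d = -90 mm → contributes +3 324 417 mm⁴
Total I = 14 651 000 mm⁴.

Ix ≈ 1.47 × 10⁷ mm⁴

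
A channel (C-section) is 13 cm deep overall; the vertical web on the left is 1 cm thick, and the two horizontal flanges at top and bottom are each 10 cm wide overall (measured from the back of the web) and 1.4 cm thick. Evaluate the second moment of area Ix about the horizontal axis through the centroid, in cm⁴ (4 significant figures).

Treat the section as a set of non-overlapping primitives; coordinates are from the bounding-box lower-left.
Web: 1 × 13, A = 13 cm², y = 6.5 cm, Ī = 183.083 cm⁴.
Top flange (beyond web): 9 × 1.4, A = 12.6 cm², y = 12.3 cm, Ī = 2.058 cm⁴.
Bottom flange (beyond web): 9 × 1.4, A = 12.6 cm², y = 0.7 cm, Ī = 2.058 cm⁴.
By symmetry the centroid is at mid-height, ȳ = 6.5 cm.
Transfer each piece to the horizontal axis through the centroid using Ī + A·d² with d = y − 6.5:
  web: d = 0 cm → contributes +183.083 cm⁴
  top flange (beyond web): d = 5.8 cm → contributes +425.922 cm⁴
  bottom flange (beyond web): d = -5.8 cm → contributes +425.922 cm⁴
Total I = 1034.93 cm⁴.

Ix ≈ 1035 cm⁴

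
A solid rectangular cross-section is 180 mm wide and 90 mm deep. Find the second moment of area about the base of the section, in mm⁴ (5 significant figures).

I_base ≈ 4.3740 × 10⁷ mm⁴

The section: 180 × 90, A = 16 200 mm², y = 45 mm, Ī = 10 935 000 mm⁴.
Transfer it to the bottom edge using Ī + A·d² with d = y − 0:
  the section: d = 45 mm → contributes +43 740 000 mm⁴
Total I = 43 740 000 mm⁴.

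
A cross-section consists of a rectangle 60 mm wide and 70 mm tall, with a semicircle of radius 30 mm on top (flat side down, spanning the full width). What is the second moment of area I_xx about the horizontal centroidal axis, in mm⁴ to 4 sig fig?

I_xx ≈ 4.214 × 10⁶ mm⁴

Split into non-overlapping primitives; take the origin at the lower-left of the bounding box.
Rectangular body: 60 × 70, A = 4 200 mm², y = 35 mm, Ī = 1 715 000 mm⁴.
Semicircular cap: semicircle r = 30, A = 1413.72 mm², y = 82.7324 mm, Ī = 88903.1 mm⁴.
Centroid: ȳ = ΣA·y / ΣA = 47.0206 mm.
Transfer each piece to the horizontal centroidal axis using Ī + A·d² with d = y − 47.0206:
  rectangular body: d = -12.0206 mm → contributes +2 321 875 mm⁴
  semicircular cap: d = 35.7118 mm → contributes +1 891 865 mm⁴
Total I = 4 213 740 mm⁴.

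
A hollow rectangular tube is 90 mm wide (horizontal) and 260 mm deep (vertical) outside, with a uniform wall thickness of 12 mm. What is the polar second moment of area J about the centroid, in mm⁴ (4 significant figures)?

J ≈ 6.967 × 10⁷ mm⁴

Break the section into simple shapes (no overlaps), measuring from the bottom-left corner of the bounding box.
Outer rectangle: 90 × 260, A = 23 400 mm², y = 130 mm, Ī = 131 820 000 mm⁴.
Inner void (subtracted): 66 × 236, A = 15 576 mm², y = 130 mm, Ī = 72 293 408 mm⁴.
By symmetry the centroid is at mid-height, ȳ = 130 mm.
All pieces are centred on the centroidal x-axis, so I = ΣĪ (holes subtracted) = 59 526 592 mm⁴.
Repeating about the centroidal y-axis gives I_y = 10 140 912 mm⁴.
Polar second moment: J = I_x + I_y = 69 667 504 mm⁴.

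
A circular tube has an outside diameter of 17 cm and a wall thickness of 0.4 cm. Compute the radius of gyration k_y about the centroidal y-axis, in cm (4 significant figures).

Decompose the section into non-overlapping parts with the origin at the bottom-left of its bounding rectangle.
Outer circle: ⌀17, A = 226.98 cm², x = 8.5 cm, Ī = 4099.83 cm⁴.
Bore (subtracted): ⌀16.2, A = 206.12 cm², x = 8.5 cm, Ī = 3380.88 cm⁴.
By symmetry the centroid is at mid-width, x̄ = 8.5 cm.
All pieces are centred on the centroidal y-axis, so I = ΣĪ (holes subtracted) = 718.946 cm⁴.
Radius of gyration: k = √(I/A) = √(718.946 / 20.8602) = 5.87069 cm.

k_y ≈ 5.871 cm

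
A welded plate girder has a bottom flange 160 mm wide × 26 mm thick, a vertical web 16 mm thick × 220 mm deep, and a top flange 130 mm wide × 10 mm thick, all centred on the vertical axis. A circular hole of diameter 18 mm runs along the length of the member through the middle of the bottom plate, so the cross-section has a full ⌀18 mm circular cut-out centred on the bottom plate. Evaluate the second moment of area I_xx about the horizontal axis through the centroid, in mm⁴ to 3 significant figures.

Decompose the section into non-overlapping parts with the origin at the bottom-left of its bounding rectangle.
Bottom plate: 160 × 26, A = 4 160 mm², y = 13 mm, Ī = 234 347 mm⁴.
Web plate: 16 × 220, A = 3 520 mm², y = 136 mm, Ī = 14 197 333 mm⁴.
Top plate: 130 × 10, A = 1 300 mm², y = 251 mm, Ī = 10 833 mm⁴.
Hole (subtracted): ⌀18, A = 254.47 mm², y = 13 mm, Ī = 5 153 mm⁴.
Centroid: ȳ = ΣA·y / ΣA = 98.079 mm.
Transfer each piece to the horizontal axis through the centroid using Ī + A·d² with d = y − 98.079:
  bottom plate: d = -85.079 mm → contributes +30 346 286 mm⁴
  web plate: d = 37.921 mm → contributes +19 259 084 mm⁴
  top plate: d = 152.92 mm → contributes +30 411 090 mm⁴
  hole: d = -85.079 mm → contributes −1 847 113 mm⁴
Total I = 78 169 347 mm⁴.

I_xx ≈ 7.82 × 10⁷ mm⁴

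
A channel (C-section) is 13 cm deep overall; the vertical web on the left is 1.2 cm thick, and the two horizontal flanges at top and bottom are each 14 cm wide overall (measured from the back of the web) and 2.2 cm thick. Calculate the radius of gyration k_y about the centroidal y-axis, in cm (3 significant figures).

k_y ≈ 4.36 cm

Split into non-overlapping primitives; take the origin at the lower-left of the bounding box.
Web: 1.2 × 13, A = 15.6 cm², x = 0.6 cm, Ī = 1.872 cm⁴.
Top flange (beyond web): 12.8 × 2.2, A = 28.16 cm², x = 7.6 cm, Ī = 384.48 cm⁴.
Bottom flange (beyond web): 12.8 × 2.2, A = 28.16 cm², x = 7.6 cm, Ī = 384.48 cm⁴.
Centroid: x̄ = ΣA·x / ΣA = 6.0816 cm.
Transfer each piece to the centroidal y-axis using Ī + A·d² with d = x − 6.0816:
  web: d = -5.4816 cm → contributes +470.63 cm⁴
  top flange (beyond web): d = 1.5184 cm → contributes +449.4 cm⁴
  bottom flange (beyond web): d = 1.5184 cm → contributes +449.4 cm⁴
Total I = 1369.4 cm⁴.
Radius of gyration: k = √(I/A) = √(1369.4 / 71.92) = 4.3636 cm.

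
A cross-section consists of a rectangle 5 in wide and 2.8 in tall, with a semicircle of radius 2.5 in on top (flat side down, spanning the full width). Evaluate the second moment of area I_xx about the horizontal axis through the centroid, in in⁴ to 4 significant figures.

I_xx ≈ 48.39 in⁴

Split into non-overlapping primitives; take the origin at the lower-left of the bounding box.
Rectangular body: 5 × 2.8, A = 14 in², y = 1.4 in, Ī = 9.14667 in⁴.
Semicircular cap: semicircle r = 2.5, A = 9.81748 in², y = 3.86103 in, Ī = 4.28738 in⁴.
Centroid: ȳ = ΣA·y / ΣA = 2.41443 in.
Transfer each piece to the horizontal axis through the centroid using Ī + A·d² with d = y − 2.41443:
  rectangular body: d = -1.01443 in → contributes +23.5536 in⁴
  semicircular cap: d = 1.4466 in → contributes +24.8321 in⁴
Total I = 48.3856 in⁴.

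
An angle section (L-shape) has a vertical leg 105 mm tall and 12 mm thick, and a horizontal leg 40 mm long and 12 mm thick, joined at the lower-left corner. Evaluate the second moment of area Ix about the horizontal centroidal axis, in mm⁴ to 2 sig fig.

Ix ≈ 1.7 × 10⁶ mm⁴

Break the section into simple shapes (no overlaps), measuring from the bottom-left corner of the bounding box.
Vertical leg: 12 × 105, A = 1 260 mm², y = 52.5 mm, Ī = 1 157 625 mm⁴.
Horizontal leg (remainder): 28 × 12, A = 336 mm², y = 6 mm, Ī = 4 032 mm⁴.
Centroid: ȳ = ΣA·y / ΣA = 42.71 mm.
Transfer each piece to the horizontal centroidal axis using Ī + A·d² with d = y − 42.71:
  vertical leg: d = 9.789 mm → contributes +1 278 376 mm⁴
  horizontal leg (remainder): d = -36.71 mm → contributes +456 847 mm⁴
Total I = 1 735 222 mm⁴.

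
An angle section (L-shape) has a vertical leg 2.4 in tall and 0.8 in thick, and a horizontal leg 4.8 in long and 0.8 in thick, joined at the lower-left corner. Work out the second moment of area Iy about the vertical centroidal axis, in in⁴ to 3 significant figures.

Iy ≈ 11.3 in⁴

Split into non-overlapping primitives; take the origin at the lower-left of the bounding box.
Vertical leg: 0.8 × 2.4, A = 1.92 in², x = 0.4 in, Ī = 0.1024 in⁴.
Horizontal leg (remainder): 4 × 0.8, A = 3.2 in², x = 2.8 in, Ī = 4.2667 in⁴.
Centroid: x̄ = ΣA·x / ΣA = 1.9 in.
Transfer each piece to the vertical centroidal axis using Ī + A·d² with d = x − 1.9:
  vertical leg: d = -1.5 in → contributes +4.4224 in⁴
  horizontal leg (remainder): d = 0.9 in → contributes +6.8587 in⁴
Total I = 11.281 in⁴.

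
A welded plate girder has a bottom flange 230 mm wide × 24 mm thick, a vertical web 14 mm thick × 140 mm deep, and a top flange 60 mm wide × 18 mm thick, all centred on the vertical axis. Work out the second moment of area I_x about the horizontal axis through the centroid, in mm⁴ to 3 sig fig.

Split into non-overlapping primitives; take the origin at the lower-left of the bounding box.
Bottom plate: 230 × 24, A = 5 520 mm², y = 12 mm, Ī = 264 960 mm⁴.
Web plate: 14 × 140, A = 1 960 mm², y = 94 mm, Ī = 3 201 333 mm⁴.
Top plate: 60 × 18, A = 1 080 mm², y = 173 mm, Ī = 29 160 mm⁴.
Centroid: ȳ = ΣA·y / ΣA = 51.089 mm.
Transfer each piece to the horizontal axis through the centroid using Ī + A·d² with d = y − 51.089:
  bottom plate: d = -39.089 mm → contributes +8 699 151 mm⁴
  web plate: d = 42.911 mm → contributes +6 810 423 mm⁴
  top plate: d = 121.91 mm → contributes +16 080 492 mm⁴
Total I = 31 590 066 mm⁴.

I_x ≈ 3.16 × 10⁷ mm⁴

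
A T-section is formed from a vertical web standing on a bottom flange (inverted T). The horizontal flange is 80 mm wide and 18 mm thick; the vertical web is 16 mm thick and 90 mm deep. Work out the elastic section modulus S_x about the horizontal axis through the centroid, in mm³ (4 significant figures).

S_x ≈ 4.320 × 10⁴ mm³

Split into non-overlapping primitives; take the origin at the lower-left of the bounding box.
Flange: 80 × 18, A = 1 440 mm², y = 9 mm, Ī = 38 880 mm⁴.
Web: 16 × 90, A = 1 440 mm², y = 63 mm, Ī = 972 000 mm⁴.
Centroid: ȳ = ΣA·y / ΣA = 36 mm.
Transfer each piece to the horizontal axis through the centroid using Ī + A·d² with d = y − 36:
  flange: d = -27 mm → contributes +1 088 640 mm⁴
  web: d = 27 mm → contributes +2 021 760 mm⁴
Total I = 3 110 400 mm⁴.
Extreme fibre distance c = 72 mm; S = I/c = 43 200 mm³.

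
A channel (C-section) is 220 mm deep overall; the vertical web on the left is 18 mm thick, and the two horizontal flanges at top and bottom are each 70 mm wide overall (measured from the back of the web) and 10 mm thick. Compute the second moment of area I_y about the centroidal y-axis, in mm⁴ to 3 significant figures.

I_y ≈ 1.35 × 10⁶ mm⁴

Decompose the section into non-overlapping parts with the origin at the bottom-left of its bounding rectangle.
Web: 18 × 220, A = 3 960 mm², x = 9 mm, Ī = 106 920 mm⁴.
Top flange (beyond web): 52 × 10, A = 520 mm², x = 44 mm, Ī = 117 173 mm⁴.
Bottom flange (beyond web): 52 × 10, A = 520 mm², x = 44 mm, Ī = 117 173 mm⁴.
Centroid: x̄ = ΣA·x / ΣA = 16.28 mm.
Transfer each piece to the centroidal y-axis using Ī + A·d² with d = x − 16.28:
  web: d = -7.28 mm → contributes +316 794 mm⁴
  top flange (beyond web): d = 27.72 mm → contributes +516 741 mm⁴
  bottom flange (beyond web): d = 27.72 mm → contributes +516 741 mm⁴
Total I = 1 350 275 mm⁴.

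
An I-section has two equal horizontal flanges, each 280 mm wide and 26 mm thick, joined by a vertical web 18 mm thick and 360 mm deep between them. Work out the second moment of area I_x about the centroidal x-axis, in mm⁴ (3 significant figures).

Break the section into simple shapes (no overlaps), measuring from the bottom-left corner of the bounding box.
Bottom flange: 280 × 26, A = 7 280 mm², y = 13 mm, Ī = 410 107 mm⁴.
Web: 18 × 360, A = 6 480 mm², y = 206 mm, Ī = 69 984 000 mm⁴.
Top flange: 280 × 26, A = 7 280 mm², y = 399 mm, Ī = 410 107 mm⁴.
By symmetry the centroid is at mid-height, ȳ = 206 mm.
Transfer each piece to the centroidal x-axis using Ī + A·d² with d = y − 206:
  bottom flange: d = -193 mm → contributes +271 582 827 mm⁴
  web: d = 0 mm → contributes +69 984 000 mm⁴
  top flange: d = 193 mm → contributes +271 582 827 mm⁴
Total I = 613 149 653 mm⁴.

I_x ≈ 6.13 × 10⁸ mm⁴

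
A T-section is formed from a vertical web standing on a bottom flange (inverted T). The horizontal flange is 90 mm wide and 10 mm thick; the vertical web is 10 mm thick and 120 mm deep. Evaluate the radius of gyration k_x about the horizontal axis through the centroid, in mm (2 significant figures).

Break the section into simple shapes (no overlaps), measuring from the bottom-left corner of the bounding box.
Flange: 90 × 10, A = 900 mm², y = 5 mm, Ī = 7 500 mm⁴.
Web: 10 × 120, A = 1 200 mm², y = 70 mm, Ī = 1 440 000 mm⁴.
Centroid: ȳ = ΣA·y / ΣA = 42.14 mm.
Transfer each piece to the horizontal axis through the centroid using Ī + A·d² with d = y − 42.14:
  flange: d = -37.14 mm → contributes +1 249 133 mm⁴
  web: d = 27.86 mm → contributes +2 371 224 mm⁴
Total I = 3 620 357 mm⁴.
Radius of gyration: k = √(I/A) = √(3 620 357 / 2 100) = 41.52 mm.

k_x ≈ 42 mm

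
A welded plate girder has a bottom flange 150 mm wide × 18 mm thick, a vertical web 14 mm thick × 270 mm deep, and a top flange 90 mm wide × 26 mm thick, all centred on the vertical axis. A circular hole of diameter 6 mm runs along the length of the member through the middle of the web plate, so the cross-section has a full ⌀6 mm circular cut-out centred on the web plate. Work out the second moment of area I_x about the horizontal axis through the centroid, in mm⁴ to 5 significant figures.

Split into non-overlapping primitives; take the origin at the lower-left of the bounding box.
Bottom plate: 150 × 18, A = 2 700 mm², y = 9 mm, Ī = 72 900 mm⁴.
Web plate: 14 × 270, A = 3 780 mm², y = 153 mm, Ī = 22 963 500 mm⁴.
Top plate: 90 × 26, A = 2 340 mm², y = 301 mm, Ī = 131 820 mm⁴.
Hole (subtracted): ⌀6, A = 28.27433 mm², y = 153 mm, Ī = 63.61725 mm⁴.
Centroid: ȳ = ΣA·y / ΣA = 148.1682 mm.
Transfer each piece to the horizontal axis through the centroid using Ī + A·d² with d = y − 148.1682:
  bottom plate: d = -139.1682 mm → contributes +52 365 915 mm⁴
  web plate: d = 4.831816 mm → contributes +23 051 750 mm⁴
  top plate: d = 152.8318 mm → contributes +54 788 520 mm⁴
  hole: d = 4.831816 mm → contributes −723.7224 mm⁴
Total I = 130 205 461 mm⁴.

I_x ≈ 1.3021 × 10⁸ mm⁴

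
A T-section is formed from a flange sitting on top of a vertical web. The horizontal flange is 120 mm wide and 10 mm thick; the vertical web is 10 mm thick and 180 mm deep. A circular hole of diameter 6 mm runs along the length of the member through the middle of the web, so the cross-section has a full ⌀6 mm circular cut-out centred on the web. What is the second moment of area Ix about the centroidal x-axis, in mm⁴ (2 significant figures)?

Ix ≈ 1.1 × 10⁷ mm⁴

Split into non-overlapping primitives; take the origin at the lower-left of the bounding box.
Flange: 120 × 10, A = 1 200 mm², y = 185 mm, Ī = 10 000 mm⁴.
Web: 10 × 180, A = 1 800 mm², y = 90 mm, Ī = 4 860 000 mm⁴.
Hole (subtracted): ⌀6, A = 28.27 mm², y = 90 mm, Ī = 63.62 mm⁴.
Centroid: ȳ = ΣA·y / ΣA = 128.4 mm.
Transfer each piece to the centroidal x-axis using Ī + A·d² with d = y − 128.4:
  flange: d = 56.64 mm → contributes +3 859 497 mm⁴
  web: d = -38.36 mm → contributes +7 508 895 mm⁴
  hole: d = -38.36 mm → contributes −41 672 mm⁴
Total I = 11 326 720 mm⁴.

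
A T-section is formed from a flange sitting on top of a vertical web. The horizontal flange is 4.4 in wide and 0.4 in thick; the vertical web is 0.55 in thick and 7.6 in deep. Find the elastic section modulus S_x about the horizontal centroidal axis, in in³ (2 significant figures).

S_x ≈ 8.0 in³

Split into non-overlapping primitives; take the origin at the lower-left of the bounding box.
Flange: 4.4 × 0.4, A = 1.76 in², y = 7.8 in, Ī = 0.02347 in⁴.
Web: 0.55 × 7.6, A = 4.18 in², y = 3.8 in, Ī = 20.12 in⁴.
Centroid: ȳ = ΣA·y / ΣA = 4.985 in.
Transfer each piece to the horizontal centroidal axis using Ī + A·d² with d = y − 4.985:
  flange: d = 2.815 in → contributes +13.97 in⁴
  web: d = -1.185 in → contributes +25.99 in⁴
Total I = 39.96 in⁴.
Extreme fibre distance c = 4.985 in; S = I/c = 8.016 in³.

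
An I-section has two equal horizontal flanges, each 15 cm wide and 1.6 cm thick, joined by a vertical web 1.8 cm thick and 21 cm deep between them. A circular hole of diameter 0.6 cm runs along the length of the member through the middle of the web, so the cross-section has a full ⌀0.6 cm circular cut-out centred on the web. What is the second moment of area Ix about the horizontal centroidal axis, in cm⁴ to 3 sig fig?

Treat the section as a set of non-overlapping primitives; coordinates are from the bounding-box lower-left.
Bottom flange: 15 × 1.6, A = 24 cm², y = 0.8 cm, Ī = 5.12 cm⁴.
Web: 1.8 × 21, A = 37.8 cm², y = 12.1 cm, Ī = 1389.2 cm⁴.
Top flange: 15 × 1.6, A = 24 cm², y = 23.4 cm, Ī = 5.12 cm⁴.
Hole (subtracted): ⌀0.6, A = 0.28274 cm², y = 12.1 cm, Ī = 0.0063617 cm⁴.
By symmetry the centroid is at mid-height, ȳ = 12.1 cm.
Transfer each piece to the horizontal centroidal axis using Ī + A·d² with d = y − 12.1:
  bottom flange: d = -11.3 cm → contributes +3069.7 cm⁴
  web: d = 0 cm → contributes +1389.2 cm⁴
  top flange: d = 11.3 cm → contributes +3069.7 cm⁴
  hole: d = 0 cm → contributes −0.0063617 cm⁴
Total I = 7528.5 cm⁴.

Ix ≈ 7530 cm⁴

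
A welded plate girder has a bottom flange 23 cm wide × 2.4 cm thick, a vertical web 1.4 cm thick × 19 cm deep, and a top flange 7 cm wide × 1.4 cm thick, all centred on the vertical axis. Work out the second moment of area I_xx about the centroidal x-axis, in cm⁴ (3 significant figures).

Break the section into simple shapes (no overlaps), measuring from the bottom-left corner of the bounding box.
Bottom plate: 23 × 2.4, A = 55.2 cm², y = 1.2 cm, Ī = 26.496 cm⁴.
Web plate: 1.4 × 19, A = 26.6 cm², y = 11.9 cm, Ī = 800.22 cm⁴.
Top plate: 7 × 1.4, A = 9.8 cm², y = 22.1 cm, Ī = 1.6007 cm⁴.
Centroid: ȳ = ΣA·y / ΣA = 6.5432 cm.
Transfer each piece to the centroidal x-axis using Ī + A·d² with d = y − 6.5432:
  bottom plate: d = -5.3432 cm → contributes +1602.5 cm⁴
  web plate: d = 5.3568 cm → contributes +1563.5 cm⁴
  top plate: d = 15.557 cm → contributes +2373.3 cm⁴
Total I = 5539.3 cm⁴.

I_xx ≈ 5540 cm⁴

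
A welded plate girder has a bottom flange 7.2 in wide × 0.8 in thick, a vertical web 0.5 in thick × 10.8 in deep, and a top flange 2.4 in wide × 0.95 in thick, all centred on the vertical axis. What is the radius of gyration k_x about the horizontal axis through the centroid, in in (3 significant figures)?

Decompose the section into non-overlapping parts with the origin at the bottom-left of its bounding rectangle.
Bottom plate: 7.2 × 0.8, A = 5.76 in², y = 0.4 in, Ī = 0.3072 in⁴.
Web plate: 0.5 × 10.8, A = 5.4 in², y = 6.2 in, Ī = 52.488 in⁴.
Top plate: 2.4 × 0.95, A = 2.28 in², y = 12.075 in, Ī = 0.17148 in⁴.
Centroid: ȳ = ΣA·y / ΣA = 4.7109 in.
Transfer each piece to the horizontal axis through the centroid using Ī + A·d² with d = y − 4.7109:
  bottom plate: d = -4.3109 in → contributes +107.35 in⁴
  web plate: d = 1.4891 in → contributes +64.461 in⁴
  top plate: d = 7.3641 in → contributes +123.81 in⁴
Total I = 295.63 in⁴.
Radius of gyration: k = √(I/A) = √(295.63 / 13.44) = 4.69 in.

k_x ≈ 4.69 in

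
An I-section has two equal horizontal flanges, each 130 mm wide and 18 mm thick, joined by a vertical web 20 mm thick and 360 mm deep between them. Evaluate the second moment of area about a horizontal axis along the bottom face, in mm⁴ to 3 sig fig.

I_base ≈ 7.11 × 10⁸ mm⁴

Decompose the section into non-overlapping parts with the origin at the bottom-left of its bounding rectangle.
Bottom flange: 130 × 18, A = 2 340 mm², y = 9 mm, Ī = 63 180 mm⁴.
Web: 20 × 360, A = 7 200 mm², y = 198 mm, Ī = 77 760 000 mm⁴.
Top flange: 130 × 18, A = 2 340 mm², y = 387 mm, Ī = 63 180 mm⁴.
Transfer each piece to a horizontal axis along the bottom face using Ī + A·d² with d = y − 0:
  bottom flange: d = 9 mm → contributes +252 720 mm⁴
  web: d = 198 mm → contributes +360 028 800 mm⁴
  top flange: d = 387 mm → contributes +350 522 640 mm⁴
Total I = 710 804 160 mm⁴.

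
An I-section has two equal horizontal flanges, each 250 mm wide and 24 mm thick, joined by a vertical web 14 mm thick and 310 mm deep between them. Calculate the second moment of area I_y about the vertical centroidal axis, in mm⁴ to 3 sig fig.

Break the section into simple shapes (no overlaps), measuring from the bottom-left corner of the bounding box.
Bottom flange: 250 × 24, A = 6 000 mm², x = 125 mm, Ī = 31 250 000 mm⁴.
Web: 14 × 310, A = 4 340 mm², x = 125 mm, Ī = 70 887 mm⁴.
Top flange: 250 × 24, A = 6 000 mm², x = 125 mm, Ī = 31 250 000 mm⁴.
By symmetry the centroid is at mid-width, x̄ = 125 mm.
All pieces are centred on the vertical centroidal axis, so I = ΣĪ = 62 570 887 mm⁴.

I_y ≈ 6.26 × 10⁷ mm⁴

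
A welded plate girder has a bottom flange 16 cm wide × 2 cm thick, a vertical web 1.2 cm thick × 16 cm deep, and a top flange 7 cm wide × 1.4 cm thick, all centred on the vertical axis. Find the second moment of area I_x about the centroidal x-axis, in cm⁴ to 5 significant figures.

I_x ≈ 3081.8 cm⁴

Break the section into simple shapes (no overlaps), measuring from the bottom-left corner of the bounding box.
Bottom plate: 16 × 2, A = 32 cm², y = 1 cm, Ī = 10.66667 cm⁴.
Web plate: 1.2 × 16, A = 19.2 cm², y = 10 cm, Ī = 409.6 cm⁴.
Top plate: 7 × 1.4, A = 9.8 cm², y = 18.7 cm, Ī = 1.600667 cm⁴.
Centroid: ȳ = ΣA·y / ΣA = 6.676393 cm.
Transfer each piece to the centroidal x-axis using Ī + A·d² with d = y − 6.676393:
  bottom plate: d = -5.676393 cm → contributes +1041.753 cm⁴
  web plate: d = 3.323607 cm → contributes +621.6901 cm⁴
  top plate: d = 12.02361 cm → contributes +1418.358 cm⁴
Total I = 3081.801 cm⁴.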